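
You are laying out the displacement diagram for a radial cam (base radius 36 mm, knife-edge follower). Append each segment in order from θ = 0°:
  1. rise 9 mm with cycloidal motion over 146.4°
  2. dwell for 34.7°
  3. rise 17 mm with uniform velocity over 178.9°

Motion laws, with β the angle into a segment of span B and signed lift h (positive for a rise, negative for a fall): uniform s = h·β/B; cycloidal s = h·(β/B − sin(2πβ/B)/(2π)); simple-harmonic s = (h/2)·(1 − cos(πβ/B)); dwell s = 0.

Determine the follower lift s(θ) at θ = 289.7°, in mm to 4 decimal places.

seg 1 [0°–146.4°] cycloidal, h=9: full span → s += 9 → s = 9.0000
seg 2 [146.4°–181.1°] dwell: s stays 9.0000
seg 3 [181.1°–360°] uniform, h=17: θ=289.7° here. β=108.6, B=178.9. 17·108.6/178.9 = 10.3197 → s = 19.3197

19.3197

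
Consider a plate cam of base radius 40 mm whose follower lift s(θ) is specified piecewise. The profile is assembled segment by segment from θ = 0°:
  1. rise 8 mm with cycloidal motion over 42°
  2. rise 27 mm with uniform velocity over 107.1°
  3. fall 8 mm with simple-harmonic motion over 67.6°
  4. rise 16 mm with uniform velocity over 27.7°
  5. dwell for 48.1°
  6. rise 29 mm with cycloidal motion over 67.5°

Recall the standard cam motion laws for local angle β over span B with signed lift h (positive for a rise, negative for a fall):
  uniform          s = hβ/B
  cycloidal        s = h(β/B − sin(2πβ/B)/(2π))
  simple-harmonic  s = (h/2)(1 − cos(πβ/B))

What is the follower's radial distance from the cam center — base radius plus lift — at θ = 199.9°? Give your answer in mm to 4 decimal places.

seg 1 [0°–42°] cycloidal, h=8: full span → s += 8 → s = 8.0000
seg 2 [42°–149.1°] uniform, h=27: full span → s += 27 → s = 35.0000
seg 3 [149.1°–216.7°] simple-harmonic, h=-8: θ=199.9° here. β=50.8, B=67.6. -8/2·(1 − cos(π·0.7515)) = -6.8415 → s = 28.1585
radial distance = base radius + s = 40 + 28.1585 = 68.1585

68.1585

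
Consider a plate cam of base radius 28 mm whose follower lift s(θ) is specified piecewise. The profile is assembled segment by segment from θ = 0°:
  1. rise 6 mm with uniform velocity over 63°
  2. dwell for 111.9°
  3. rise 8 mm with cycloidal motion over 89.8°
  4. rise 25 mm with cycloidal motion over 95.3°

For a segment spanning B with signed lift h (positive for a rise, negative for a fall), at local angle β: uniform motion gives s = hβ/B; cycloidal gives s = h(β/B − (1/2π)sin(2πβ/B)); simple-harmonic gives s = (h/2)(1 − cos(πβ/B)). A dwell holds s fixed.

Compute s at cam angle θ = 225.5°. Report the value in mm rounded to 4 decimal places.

seg 1 [0°–63°] uniform, h=6: full span → s += 6 → s = 6.0000
seg 2 [63°–174.9°] dwell: s stays 6.0000
seg 3 [174.9°–264.7°] cycloidal, h=8: θ=225.5° here. β=50.6, B=89.8. 8·(0.5635 − sin(2π·0.5635)/(2π)) = 5.0022 → s = 11.0022

11.0022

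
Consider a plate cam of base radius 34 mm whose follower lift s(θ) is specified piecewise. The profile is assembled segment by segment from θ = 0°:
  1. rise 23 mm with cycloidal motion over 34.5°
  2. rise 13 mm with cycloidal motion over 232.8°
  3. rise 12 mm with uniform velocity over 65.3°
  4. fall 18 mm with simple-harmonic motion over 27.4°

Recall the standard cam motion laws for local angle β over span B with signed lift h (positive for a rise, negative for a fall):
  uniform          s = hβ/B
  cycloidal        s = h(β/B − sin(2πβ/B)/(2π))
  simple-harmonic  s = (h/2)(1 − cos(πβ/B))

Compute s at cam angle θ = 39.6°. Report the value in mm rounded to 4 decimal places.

seg 1 [0°–34.5°] cycloidal, h=23: full span → s += 23 → s = 23.0000
seg 2 [34.5°–267.3°] cycloidal, h=13: θ=39.6° here. β=5.1, B=232.8. 13·(0.0219 − sin(2π·0.0219)/(2π)) = 0.0009 → s = 23.0009

23.0009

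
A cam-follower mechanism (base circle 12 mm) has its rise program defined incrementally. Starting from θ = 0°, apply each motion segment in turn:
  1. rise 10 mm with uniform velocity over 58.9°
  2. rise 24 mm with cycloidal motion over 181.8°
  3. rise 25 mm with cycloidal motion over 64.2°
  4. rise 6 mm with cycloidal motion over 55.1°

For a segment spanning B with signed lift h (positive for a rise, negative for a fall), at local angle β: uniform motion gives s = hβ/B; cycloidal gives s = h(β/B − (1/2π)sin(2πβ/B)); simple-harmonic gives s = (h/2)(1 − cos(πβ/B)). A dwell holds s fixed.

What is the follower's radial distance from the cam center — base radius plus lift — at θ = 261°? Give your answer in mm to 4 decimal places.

seg 1 [0°–58.9°] uniform, h=10: full span → s += 10 → s = 10.0000
seg 2 [58.9°–240.7°] cycloidal, h=24: full span → s += 24 → s = 34.0000
seg 3 [240.7°–304.9°] cycloidal, h=25: θ=261° here. β=20.3, B=64.2. 25·(0.3162 − sin(2π·0.3162)/(2π)) = 4.2654 → s = 38.2654
radial distance = base radius + s = 12 + 38.2654 = 50.2654

50.2654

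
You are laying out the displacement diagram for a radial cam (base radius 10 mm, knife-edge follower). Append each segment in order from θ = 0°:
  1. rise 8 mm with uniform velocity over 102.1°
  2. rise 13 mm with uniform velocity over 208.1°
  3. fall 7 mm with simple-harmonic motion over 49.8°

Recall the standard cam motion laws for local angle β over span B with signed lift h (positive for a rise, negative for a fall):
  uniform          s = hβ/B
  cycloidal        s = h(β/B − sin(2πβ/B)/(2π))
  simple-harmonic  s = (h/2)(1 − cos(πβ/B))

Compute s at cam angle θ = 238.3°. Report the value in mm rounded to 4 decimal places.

seg 1 [0°–102.1°] uniform, h=8: full span → s += 8 → s = 8.0000
seg 2 [102.1°–310.2°] uniform, h=13: θ=238.3° here. β=136.2, B=208.1. 13·136.2/208.1 = 8.5084 → s = 16.5084

16.5084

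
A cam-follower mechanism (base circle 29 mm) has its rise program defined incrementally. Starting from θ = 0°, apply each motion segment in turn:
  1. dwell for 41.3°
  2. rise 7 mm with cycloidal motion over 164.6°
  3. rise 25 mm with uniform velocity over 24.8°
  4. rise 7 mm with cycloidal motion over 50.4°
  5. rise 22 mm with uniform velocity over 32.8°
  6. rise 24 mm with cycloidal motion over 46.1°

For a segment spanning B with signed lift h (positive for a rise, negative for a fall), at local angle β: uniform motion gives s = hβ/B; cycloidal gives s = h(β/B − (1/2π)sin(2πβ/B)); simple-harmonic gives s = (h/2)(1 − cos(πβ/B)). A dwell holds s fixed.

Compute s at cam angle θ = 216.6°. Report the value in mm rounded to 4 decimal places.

seg 1 [0°–41.3°] dwell: s stays 0.0000
seg 2 [41.3°–205.9°] cycloidal, h=7: full span → s += 7 → s = 7.0000
seg 3 [205.9°–230.7°] uniform, h=25: θ=216.6° here. β=10.7, B=24.8. 25·10.7/24.8 = 10.7863 → s = 17.7863

17.7863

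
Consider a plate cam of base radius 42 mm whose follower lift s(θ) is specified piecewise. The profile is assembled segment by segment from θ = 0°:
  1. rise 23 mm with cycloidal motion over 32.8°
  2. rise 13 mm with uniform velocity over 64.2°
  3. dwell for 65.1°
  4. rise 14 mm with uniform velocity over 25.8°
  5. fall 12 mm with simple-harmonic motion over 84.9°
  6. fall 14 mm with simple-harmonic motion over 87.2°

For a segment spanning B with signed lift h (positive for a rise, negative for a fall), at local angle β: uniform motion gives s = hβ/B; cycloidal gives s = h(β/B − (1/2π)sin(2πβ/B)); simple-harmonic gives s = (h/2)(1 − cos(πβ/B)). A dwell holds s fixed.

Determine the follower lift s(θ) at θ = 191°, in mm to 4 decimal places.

seg 1 [0°–32.8°] cycloidal, h=23: full span → s += 23 → s = 23.0000
seg 2 [32.8°–97°] uniform, h=13: full span → s += 13 → s = 36.0000
seg 3 [97°–162.1°] dwell: s stays 36.0000
seg 4 [162.1°–187.9°] uniform, h=14: full span → s += 14 → s = 50.0000
seg 5 [187.9°–272.8°] simple-harmonic, h=-12: θ=191° here. β=3.1, B=84.9. -12/2·(1 − cos(π·0.0365)) = -0.0394 → s = 49.9606

49.9606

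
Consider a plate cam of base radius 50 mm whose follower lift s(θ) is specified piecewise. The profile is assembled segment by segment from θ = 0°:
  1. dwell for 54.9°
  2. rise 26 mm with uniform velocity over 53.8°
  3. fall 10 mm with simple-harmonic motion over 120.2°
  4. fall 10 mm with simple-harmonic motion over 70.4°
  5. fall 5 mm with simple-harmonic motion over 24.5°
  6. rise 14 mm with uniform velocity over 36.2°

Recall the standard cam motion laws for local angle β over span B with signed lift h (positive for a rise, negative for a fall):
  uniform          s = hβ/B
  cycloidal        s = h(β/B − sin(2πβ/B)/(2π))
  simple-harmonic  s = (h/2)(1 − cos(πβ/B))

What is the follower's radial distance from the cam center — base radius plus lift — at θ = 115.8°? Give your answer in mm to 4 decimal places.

seg 1 [0°–54.9°] dwell: s stays 0.0000
seg 2 [54.9°–108.7°] uniform, h=26: full span → s += 26 → s = 26.0000
seg 3 [108.7°–228.9°] simple-harmonic, h=-10: θ=115.8° here. β=7.1, B=120.2. -10/2·(1 − cos(π·0.0591)) = -0.0858 → s = 25.9142
radial distance = base radius + s = 50 + 25.9142 = 75.9142

75.9142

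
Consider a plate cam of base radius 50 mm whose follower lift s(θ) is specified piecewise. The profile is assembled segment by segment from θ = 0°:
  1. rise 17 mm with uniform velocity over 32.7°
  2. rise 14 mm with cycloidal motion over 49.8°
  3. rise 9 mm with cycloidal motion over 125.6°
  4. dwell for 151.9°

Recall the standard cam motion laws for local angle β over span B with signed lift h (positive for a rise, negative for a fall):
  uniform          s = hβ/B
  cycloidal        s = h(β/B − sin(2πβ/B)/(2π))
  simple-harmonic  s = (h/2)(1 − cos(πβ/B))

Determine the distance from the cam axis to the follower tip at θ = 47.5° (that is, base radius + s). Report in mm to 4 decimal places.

seg 1 [0°–32.7°] uniform, h=17: full span → s += 17 → s = 17.0000
seg 2 [32.7°–82.5°] cycloidal, h=14: θ=47.5° here. β=14.8, B=49.8. 14·(0.2972 − sin(2π·0.2972)/(2π)) = 2.0297 → s = 19.0297
radial distance = base radius + s = 50 + 19.0297 = 69.0297

69.0297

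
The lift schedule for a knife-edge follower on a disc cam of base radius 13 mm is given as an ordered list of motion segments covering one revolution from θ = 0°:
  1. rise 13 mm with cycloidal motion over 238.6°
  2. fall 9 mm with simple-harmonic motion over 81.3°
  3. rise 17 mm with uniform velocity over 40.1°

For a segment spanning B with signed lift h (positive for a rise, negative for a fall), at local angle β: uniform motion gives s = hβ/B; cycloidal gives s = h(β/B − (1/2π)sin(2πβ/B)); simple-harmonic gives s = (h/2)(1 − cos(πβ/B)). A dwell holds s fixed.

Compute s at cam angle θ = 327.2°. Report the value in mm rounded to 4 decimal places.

seg 1 [0°–238.6°] cycloidal, h=13: full span → s += 13 → s = 13.0000
seg 2 [238.6°–319.9°] simple-harmonic, h=-9: full span → s += -9 → s = 4.0000
seg 3 [319.9°–360°] uniform, h=17: θ=327.2° here. β=7.3, B=40.1. 17·7.3/40.1 = 3.0948 → s = 7.0948

7.0948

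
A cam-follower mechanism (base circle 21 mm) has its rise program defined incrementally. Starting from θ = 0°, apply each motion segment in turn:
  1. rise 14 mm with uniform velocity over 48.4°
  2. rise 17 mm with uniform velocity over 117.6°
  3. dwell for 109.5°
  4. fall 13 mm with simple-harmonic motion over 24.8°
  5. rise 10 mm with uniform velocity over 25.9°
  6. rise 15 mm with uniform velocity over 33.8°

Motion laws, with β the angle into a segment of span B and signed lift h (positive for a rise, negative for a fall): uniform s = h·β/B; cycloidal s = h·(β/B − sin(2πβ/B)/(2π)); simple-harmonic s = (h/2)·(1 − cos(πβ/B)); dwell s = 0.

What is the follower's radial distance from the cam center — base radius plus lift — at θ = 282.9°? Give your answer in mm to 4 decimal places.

seg 1 [0°–48.4°] uniform, h=14: full span → s += 14 → s = 14.0000
seg 2 [48.4°–166°] uniform, h=17: full span → s += 17 → s = 31.0000
seg 3 [166°–275.5°] dwell: s stays 31.0000
seg 4 [275.5°–300.3°] simple-harmonic, h=-13: θ=282.9° here. β=7.4, B=24.8. -13/2·(1 − cos(π·0.2984)) = -2.6528 → s = 28.3472
radial distance = base radius + s = 21 + 28.3472 = 49.3472

49.3472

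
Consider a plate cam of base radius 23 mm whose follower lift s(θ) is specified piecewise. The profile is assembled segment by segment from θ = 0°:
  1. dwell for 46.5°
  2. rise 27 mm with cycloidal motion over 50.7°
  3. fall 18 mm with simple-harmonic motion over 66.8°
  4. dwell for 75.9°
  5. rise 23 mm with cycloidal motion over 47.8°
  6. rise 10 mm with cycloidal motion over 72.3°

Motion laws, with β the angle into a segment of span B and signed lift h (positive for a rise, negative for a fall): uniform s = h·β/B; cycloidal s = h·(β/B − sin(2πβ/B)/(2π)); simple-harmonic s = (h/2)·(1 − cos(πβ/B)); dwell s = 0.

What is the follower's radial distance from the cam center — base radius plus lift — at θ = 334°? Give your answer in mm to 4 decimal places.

seg 1 [0°–46.5°] dwell: s stays 0.0000
seg 2 [46.5°–97.2°] cycloidal, h=27: full span → s += 27 → s = 27.0000
seg 3 [97.2°–164°] simple-harmonic, h=-18: full span → s += -18 → s = 9.0000
seg 4 [164°–239.9°] dwell: s stays 9.0000
seg 5 [239.9°–287.7°] cycloidal, h=23: full span → s += 23 → s = 32.0000
seg 6 [287.7°–360°] cycloidal, h=10: θ=334° here. β=46.3, B=72.3. 10·(0.6404 − sin(2π·0.6404)/(2π)) = 7.6326 → s = 39.6326
radial distance = base radius + s = 23 + 39.6326 = 62.6326

62.6326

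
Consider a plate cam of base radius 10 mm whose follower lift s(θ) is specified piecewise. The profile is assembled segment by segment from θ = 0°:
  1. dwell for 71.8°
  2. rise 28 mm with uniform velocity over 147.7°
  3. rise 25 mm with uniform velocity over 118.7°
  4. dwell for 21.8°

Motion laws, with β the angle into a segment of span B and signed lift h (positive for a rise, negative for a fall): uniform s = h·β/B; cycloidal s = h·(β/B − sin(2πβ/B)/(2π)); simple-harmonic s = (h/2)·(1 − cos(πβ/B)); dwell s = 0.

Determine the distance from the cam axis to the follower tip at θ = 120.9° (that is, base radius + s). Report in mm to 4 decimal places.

seg 1 [0°–71.8°] dwell: s stays 0.0000
seg 2 [71.8°–219.5°] uniform, h=28: θ=120.9° here. β=49.1, B=147.7. 28·49.1/147.7 = 9.3081 → s = 9.3081
radial distance = base radius + s = 10 + 9.3081 = 19.3081

19.3081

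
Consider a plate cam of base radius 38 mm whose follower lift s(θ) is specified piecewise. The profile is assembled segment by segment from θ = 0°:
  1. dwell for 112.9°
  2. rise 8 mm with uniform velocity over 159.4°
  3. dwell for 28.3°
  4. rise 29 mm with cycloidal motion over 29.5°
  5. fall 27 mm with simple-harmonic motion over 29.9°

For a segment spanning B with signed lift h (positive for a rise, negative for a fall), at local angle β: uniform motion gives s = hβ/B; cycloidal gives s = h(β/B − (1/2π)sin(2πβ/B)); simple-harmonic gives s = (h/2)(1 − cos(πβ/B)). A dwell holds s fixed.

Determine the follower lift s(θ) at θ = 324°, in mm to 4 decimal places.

seg 1 [0°–112.9°] dwell: s stays 0.0000
seg 2 [112.9°–272.3°] uniform, h=8: full span → s += 8 → s = 8.0000
seg 3 [272.3°–300.6°] dwell: s stays 8.0000
seg 4 [300.6°–330.1°] cycloidal, h=29: θ=324° here. β=23.4, B=29.5. 29·(0.7932 − sin(2π·0.7932)/(2π)) = 27.4497 → s = 35.4497

35.4497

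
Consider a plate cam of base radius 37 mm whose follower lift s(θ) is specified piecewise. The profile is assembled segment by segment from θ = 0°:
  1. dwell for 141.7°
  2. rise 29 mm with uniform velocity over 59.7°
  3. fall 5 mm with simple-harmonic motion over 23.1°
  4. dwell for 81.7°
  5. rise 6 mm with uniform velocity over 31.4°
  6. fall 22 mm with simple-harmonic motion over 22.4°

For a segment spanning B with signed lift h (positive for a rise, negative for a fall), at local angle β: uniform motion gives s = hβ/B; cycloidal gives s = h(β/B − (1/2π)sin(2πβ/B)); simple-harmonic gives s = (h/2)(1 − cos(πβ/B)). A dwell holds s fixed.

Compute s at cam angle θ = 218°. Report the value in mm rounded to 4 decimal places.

seg 1 [0°–141.7°] dwell: s stays 0.0000
seg 2 [141.7°–201.4°] uniform, h=29: full span → s += 29 → s = 29.0000
seg 3 [201.4°–224.5°] simple-harmonic, h=-5: θ=218° here. β=16.6, B=23.1. -5/2·(1 − cos(π·0.7186)) = -4.0852 → s = 24.9148

24.9148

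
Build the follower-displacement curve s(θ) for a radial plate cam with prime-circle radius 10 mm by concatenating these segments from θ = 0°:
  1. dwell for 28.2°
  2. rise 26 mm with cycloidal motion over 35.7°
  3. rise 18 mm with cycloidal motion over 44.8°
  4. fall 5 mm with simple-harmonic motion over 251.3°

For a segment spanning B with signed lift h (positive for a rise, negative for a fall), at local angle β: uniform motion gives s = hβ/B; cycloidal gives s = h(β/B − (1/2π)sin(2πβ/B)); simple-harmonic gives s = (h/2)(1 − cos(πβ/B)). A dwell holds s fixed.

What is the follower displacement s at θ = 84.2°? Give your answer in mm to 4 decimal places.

seg 1 [0°–28.2°] dwell: s stays 0.0000
seg 2 [28.2°–63.9°] cycloidal, h=26: full span → s += 26 → s = 26.0000
seg 3 [63.9°–108.7°] cycloidal, h=18: θ=84.2° here. β=20.3, B=44.8. 18·(0.4531 − sin(2π·0.4531)/(2π)) = 7.3246 → s = 33.3246

33.3246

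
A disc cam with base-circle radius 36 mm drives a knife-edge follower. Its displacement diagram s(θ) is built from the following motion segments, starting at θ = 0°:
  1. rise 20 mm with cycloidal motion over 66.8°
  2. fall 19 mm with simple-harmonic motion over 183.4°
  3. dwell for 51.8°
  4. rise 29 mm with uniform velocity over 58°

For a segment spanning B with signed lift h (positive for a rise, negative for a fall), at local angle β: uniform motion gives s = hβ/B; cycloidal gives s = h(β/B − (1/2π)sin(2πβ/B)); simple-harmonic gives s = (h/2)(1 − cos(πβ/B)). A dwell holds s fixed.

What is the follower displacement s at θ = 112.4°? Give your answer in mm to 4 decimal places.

seg 1 [0°–66.8°] cycloidal, h=20: full span → s += 20 → s = 20.0000
seg 2 [66.8°–250.2°] simple-harmonic, h=-19: θ=112.4° here. β=45.6, B=183.4. -19/2·(1 − cos(π·0.2486)) = -2.7538 → s = 17.2462

17.2462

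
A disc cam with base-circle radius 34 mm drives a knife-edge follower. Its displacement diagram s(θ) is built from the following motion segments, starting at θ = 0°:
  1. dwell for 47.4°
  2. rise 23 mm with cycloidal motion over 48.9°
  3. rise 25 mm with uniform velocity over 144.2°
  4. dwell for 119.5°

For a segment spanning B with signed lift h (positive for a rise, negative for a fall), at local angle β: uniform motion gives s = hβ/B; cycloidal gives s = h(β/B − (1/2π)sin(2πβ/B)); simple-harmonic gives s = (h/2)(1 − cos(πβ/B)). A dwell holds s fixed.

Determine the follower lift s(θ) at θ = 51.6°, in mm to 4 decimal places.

seg 1 [0°–47.4°] dwell: s stays 0.0000
seg 2 [47.4°–96.3°] cycloidal, h=23: θ=51.6° here. β=4.2, B=48.9. 23·(0.0859 − sin(2π·0.0859)/(2π)) = 0.0945 → s = 0.0945

0.0945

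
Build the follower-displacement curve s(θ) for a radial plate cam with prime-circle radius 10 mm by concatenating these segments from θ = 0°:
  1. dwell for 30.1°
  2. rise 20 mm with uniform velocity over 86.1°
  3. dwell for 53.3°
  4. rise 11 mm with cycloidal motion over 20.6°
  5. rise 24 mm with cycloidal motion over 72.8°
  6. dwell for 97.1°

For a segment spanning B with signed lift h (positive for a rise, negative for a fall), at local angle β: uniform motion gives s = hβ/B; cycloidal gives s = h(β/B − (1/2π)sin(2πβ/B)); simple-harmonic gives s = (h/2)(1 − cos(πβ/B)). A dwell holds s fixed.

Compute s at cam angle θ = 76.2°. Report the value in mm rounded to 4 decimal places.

seg 1 [0°–30.1°] dwell: s stays 0.0000
seg 2 [30.1°–116.2°] uniform, h=20: θ=76.2° here. β=46.1, B=86.1. 20·46.1/86.1 = 10.7085 → s = 10.7085

10.7085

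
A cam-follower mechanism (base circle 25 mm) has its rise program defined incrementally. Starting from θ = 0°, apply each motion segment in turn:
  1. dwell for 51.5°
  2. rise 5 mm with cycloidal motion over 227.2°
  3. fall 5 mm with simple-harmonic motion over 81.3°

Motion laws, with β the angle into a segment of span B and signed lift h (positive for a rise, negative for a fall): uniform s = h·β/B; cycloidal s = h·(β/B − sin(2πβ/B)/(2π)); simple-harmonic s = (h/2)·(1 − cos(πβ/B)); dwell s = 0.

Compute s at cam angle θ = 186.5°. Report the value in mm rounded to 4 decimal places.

seg 1 [0°–51.5°] dwell: s stays 0.0000
seg 2 [51.5°–278.7°] cycloidal, h=5: θ=186.5° here. β=135, B=227.2. 5·(0.5942 − sin(2π·0.5942)/(2π)) = 3.4149 → s = 3.4149

3.4149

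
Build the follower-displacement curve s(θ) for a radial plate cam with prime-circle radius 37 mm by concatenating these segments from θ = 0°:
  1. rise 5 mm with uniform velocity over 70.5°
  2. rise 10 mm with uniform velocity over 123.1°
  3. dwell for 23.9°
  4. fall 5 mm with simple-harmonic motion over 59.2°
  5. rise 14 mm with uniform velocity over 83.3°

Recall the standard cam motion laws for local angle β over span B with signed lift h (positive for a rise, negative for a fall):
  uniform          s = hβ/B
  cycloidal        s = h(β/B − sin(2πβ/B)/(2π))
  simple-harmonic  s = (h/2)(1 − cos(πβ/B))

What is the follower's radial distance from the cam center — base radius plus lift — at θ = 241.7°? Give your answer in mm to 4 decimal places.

seg 1 [0°–70.5°] uniform, h=5: full span → s += 5 → s = 5.0000
seg 2 [70.5°–193.6°] uniform, h=10: full span → s += 10 → s = 15.0000
seg 3 [193.6°–217.5°] dwell: s stays 15.0000
seg 4 [217.5°–276.7°] simple-harmonic, h=-5: θ=241.7° here. β=24.2, B=59.2. -5/2·(1 − cos(π·0.4088)) = -1.7934 → s = 13.2066
radial distance = base radius + s = 37 + 13.2066 = 50.2066

50.2066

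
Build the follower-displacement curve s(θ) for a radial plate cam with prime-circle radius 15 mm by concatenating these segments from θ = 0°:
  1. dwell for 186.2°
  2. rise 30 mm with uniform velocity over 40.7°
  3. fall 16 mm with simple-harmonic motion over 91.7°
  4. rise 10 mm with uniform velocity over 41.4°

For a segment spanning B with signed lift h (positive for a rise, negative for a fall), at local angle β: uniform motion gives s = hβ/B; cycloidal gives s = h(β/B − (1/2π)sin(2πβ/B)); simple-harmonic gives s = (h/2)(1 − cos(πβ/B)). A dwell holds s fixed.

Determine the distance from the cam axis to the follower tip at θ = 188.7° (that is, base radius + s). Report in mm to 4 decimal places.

seg 1 [0°–186.2°] dwell: s stays 0.0000
seg 2 [186.2°–226.9°] uniform, h=30: θ=188.7° here. β=2.5, B=40.7. 30·2.5/40.7 = 1.8428 → s = 1.8428
radial distance = base radius + s = 15 + 1.8428 = 16.8428

16.8428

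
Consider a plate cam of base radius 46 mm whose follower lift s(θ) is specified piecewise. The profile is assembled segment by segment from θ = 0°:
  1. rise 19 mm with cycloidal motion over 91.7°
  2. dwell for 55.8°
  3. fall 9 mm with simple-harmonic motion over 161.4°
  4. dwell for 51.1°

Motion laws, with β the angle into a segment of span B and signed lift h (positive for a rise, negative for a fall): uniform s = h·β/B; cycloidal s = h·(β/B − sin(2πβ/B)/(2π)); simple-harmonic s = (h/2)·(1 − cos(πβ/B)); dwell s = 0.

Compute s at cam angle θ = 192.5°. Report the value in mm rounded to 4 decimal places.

seg 1 [0°–91.7°] cycloidal, h=19: full span → s += 19 → s = 19.0000
seg 2 [91.7°–147.5°] dwell: s stays 19.0000
seg 3 [147.5°–308.9°] simple-harmonic, h=-9: θ=192.5° here. β=45, B=161.4. -9/2·(1 − cos(π·0.2788)) = -1.6187 → s = 17.3813

17.3813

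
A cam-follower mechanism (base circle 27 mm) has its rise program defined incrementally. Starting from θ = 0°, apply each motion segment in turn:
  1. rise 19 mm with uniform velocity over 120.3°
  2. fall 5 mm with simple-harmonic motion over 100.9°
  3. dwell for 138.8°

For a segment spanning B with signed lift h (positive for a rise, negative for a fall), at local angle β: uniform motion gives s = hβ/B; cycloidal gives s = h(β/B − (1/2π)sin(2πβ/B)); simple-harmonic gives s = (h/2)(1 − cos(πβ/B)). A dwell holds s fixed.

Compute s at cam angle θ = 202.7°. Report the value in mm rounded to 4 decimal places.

seg 1 [0°–120.3°] uniform, h=19: full span → s += 19 → s = 19.0000
seg 2 [120.3°–221.2°] simple-harmonic, h=-5: θ=202.7° here. β=82.4, B=100.9. -5/2·(1 − cos(π·0.8167)) = -4.5966 → s = 14.4034

14.4034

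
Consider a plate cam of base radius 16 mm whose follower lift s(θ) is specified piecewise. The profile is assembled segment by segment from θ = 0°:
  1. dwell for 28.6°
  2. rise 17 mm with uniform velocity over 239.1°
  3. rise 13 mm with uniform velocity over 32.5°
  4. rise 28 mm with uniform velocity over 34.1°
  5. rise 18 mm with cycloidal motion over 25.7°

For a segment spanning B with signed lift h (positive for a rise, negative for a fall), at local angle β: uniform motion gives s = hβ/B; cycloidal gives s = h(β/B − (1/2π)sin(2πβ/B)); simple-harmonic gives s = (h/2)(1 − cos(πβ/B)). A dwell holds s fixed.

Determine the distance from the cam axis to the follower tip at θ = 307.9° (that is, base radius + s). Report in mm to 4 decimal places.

seg 1 [0°–28.6°] dwell: s stays 0.0000
seg 2 [28.6°–267.7°] uniform, h=17: full span → s += 17 → s = 17.0000
seg 3 [267.7°–300.2°] uniform, h=13: full span → s += 13 → s = 30.0000
seg 4 [300.2°–334.3°] uniform, h=28: θ=307.9° here. β=7.7, B=34.1. 28·7.7/34.1 = 6.3226 → s = 36.3226
radial distance = base radius + s = 16 + 36.3226 = 52.3226

52.3226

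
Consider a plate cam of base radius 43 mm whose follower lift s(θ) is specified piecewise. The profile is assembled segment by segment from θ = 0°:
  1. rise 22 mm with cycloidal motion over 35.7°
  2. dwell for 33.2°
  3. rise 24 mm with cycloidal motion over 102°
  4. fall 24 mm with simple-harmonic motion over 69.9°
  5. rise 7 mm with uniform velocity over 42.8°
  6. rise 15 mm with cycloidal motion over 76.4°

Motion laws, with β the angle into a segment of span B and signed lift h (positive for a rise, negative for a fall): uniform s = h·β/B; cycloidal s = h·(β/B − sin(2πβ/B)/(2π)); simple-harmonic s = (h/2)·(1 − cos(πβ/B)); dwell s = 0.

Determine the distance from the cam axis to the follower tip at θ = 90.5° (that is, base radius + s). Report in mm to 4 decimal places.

seg 1 [0°–35.7°] cycloidal, h=22: full span → s += 22 → s = 22.0000
seg 2 [35.7°–68.9°] dwell: s stays 22.0000
seg 3 [68.9°–170.9°] cycloidal, h=24: θ=90.5° here. β=21.6, B=102. 24·(0.2118 − sin(2π·0.2118)/(2π)) = 1.3723 → s = 23.3723
radial distance = base radius + s = 43 + 23.3723 = 66.3723

66.3723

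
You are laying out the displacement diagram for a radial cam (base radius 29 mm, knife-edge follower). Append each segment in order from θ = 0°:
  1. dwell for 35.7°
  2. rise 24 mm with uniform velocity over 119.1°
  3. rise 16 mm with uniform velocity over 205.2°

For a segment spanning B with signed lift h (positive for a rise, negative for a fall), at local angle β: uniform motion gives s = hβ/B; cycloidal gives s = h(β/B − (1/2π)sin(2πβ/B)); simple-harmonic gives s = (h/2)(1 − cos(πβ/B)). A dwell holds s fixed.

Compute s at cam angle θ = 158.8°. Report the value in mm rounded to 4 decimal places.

seg 1 [0°–35.7°] dwell: s stays 0.0000
seg 2 [35.7°–154.8°] uniform, h=24: full span → s += 24 → s = 24.0000
seg 3 [154.8°–360°] uniform, h=16: θ=158.8° here. β=4, B=205.2. 16·4/205.2 = 0.3119 → s = 24.3119

24.3119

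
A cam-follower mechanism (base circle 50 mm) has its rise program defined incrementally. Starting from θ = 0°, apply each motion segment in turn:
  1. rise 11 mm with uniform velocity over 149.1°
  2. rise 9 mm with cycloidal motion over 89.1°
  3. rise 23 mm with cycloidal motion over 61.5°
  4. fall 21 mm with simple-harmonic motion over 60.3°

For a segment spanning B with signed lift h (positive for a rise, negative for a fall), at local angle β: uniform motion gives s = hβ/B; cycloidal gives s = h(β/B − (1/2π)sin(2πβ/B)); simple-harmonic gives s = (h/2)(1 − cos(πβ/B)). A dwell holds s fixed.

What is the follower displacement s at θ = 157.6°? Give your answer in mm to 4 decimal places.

seg 1 [0°–149.1°] uniform, h=11: full span → s += 11 → s = 11.0000
seg 2 [149.1°–238.2°] cycloidal, h=9: θ=157.6° here. β=8.5, B=89.1. 9·(0.0954 − sin(2π·0.0954)/(2π)) = 0.0505 → s = 11.0505

11.0505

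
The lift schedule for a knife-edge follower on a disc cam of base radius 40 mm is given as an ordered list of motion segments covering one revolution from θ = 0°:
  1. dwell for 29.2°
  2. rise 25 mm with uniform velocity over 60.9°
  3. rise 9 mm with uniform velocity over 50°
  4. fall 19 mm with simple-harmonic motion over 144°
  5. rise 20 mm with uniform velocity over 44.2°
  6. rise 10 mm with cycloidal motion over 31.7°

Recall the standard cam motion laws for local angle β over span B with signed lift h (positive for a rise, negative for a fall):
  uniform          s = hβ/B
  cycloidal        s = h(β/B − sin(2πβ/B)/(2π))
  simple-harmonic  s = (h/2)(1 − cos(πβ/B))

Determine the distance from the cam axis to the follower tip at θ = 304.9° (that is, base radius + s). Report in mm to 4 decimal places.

seg 1 [0°–29.2°] dwell: s stays 0.0000
seg 2 [29.2°–90.1°] uniform, h=25: full span → s += 25 → s = 25.0000
seg 3 [90.1°–140.1°] uniform, h=9: full span → s += 9 → s = 34.0000
seg 4 [140.1°–284.1°] simple-harmonic, h=-19: full span → s += -19 → s = 15.0000
seg 5 [284.1°–328.3°] uniform, h=20: θ=304.9° here. β=20.8, B=44.2. 20·20.8/44.2 = 9.4118 → s = 24.4118
radial distance = base radius + s = 40 + 24.4118 = 64.4118

64.4118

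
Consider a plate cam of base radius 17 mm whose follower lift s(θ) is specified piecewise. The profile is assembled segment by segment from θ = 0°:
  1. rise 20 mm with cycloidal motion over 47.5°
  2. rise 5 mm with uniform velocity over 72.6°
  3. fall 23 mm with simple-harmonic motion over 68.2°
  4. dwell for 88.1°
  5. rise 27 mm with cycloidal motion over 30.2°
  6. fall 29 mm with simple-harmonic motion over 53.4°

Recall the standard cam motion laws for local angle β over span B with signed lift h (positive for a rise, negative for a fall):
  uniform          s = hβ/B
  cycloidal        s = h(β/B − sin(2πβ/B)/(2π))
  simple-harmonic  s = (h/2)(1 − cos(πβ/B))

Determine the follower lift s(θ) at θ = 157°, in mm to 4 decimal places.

seg 1 [0°–47.5°] cycloidal, h=20: full span → s += 20 → s = 20.0000
seg 2 [47.5°–120.1°] uniform, h=5: full span → s += 5 → s = 25.0000
seg 3 [120.1°–188.3°] simple-harmonic, h=-23: θ=157° here. β=36.9, B=68.2. -23/2·(1 − cos(π·0.5411)) = -12.9792 → s = 12.0208

12.0208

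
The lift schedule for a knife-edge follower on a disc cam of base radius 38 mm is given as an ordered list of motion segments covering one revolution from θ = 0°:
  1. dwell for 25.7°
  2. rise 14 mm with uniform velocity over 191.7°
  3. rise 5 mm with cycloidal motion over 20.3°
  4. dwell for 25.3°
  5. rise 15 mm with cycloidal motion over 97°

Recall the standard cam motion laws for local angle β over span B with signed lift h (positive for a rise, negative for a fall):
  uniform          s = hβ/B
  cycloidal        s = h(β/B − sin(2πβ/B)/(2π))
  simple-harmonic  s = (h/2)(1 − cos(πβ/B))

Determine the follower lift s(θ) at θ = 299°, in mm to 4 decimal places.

seg 1 [0°–25.7°] dwell: s stays 0.0000
seg 2 [25.7°–217.4°] uniform, h=14: full span → s += 14 → s = 14.0000
seg 3 [217.4°–237.7°] cycloidal, h=5: full span → s += 5 → s = 19.0000
seg 4 [237.7°–263°] dwell: s stays 19.0000
seg 5 [263°–360°] cycloidal, h=15: θ=299° here. β=36, B=97. 15·(0.3711 − sin(2π·0.3711)/(2π)) = 3.8384 → s = 22.8384

22.8384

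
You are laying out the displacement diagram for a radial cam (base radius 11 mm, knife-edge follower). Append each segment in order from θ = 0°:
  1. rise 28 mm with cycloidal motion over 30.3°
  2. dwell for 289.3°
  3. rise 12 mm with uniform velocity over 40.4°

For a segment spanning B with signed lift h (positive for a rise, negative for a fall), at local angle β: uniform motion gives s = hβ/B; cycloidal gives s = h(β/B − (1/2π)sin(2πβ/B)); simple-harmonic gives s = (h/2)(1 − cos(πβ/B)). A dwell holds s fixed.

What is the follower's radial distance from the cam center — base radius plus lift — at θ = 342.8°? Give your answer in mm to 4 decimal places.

seg 1 [0°–30.3°] cycloidal, h=28: full span → s += 28 → s = 28.0000
seg 2 [30.3°–319.6°] dwell: s stays 28.0000
seg 3 [319.6°–360°] uniform, h=12: θ=342.8° here. β=23.2, B=40.4. 12·23.2/40.4 = 6.8911 → s = 34.8911
radial distance = base radius + s = 11 + 34.8911 = 45.8911

45.8911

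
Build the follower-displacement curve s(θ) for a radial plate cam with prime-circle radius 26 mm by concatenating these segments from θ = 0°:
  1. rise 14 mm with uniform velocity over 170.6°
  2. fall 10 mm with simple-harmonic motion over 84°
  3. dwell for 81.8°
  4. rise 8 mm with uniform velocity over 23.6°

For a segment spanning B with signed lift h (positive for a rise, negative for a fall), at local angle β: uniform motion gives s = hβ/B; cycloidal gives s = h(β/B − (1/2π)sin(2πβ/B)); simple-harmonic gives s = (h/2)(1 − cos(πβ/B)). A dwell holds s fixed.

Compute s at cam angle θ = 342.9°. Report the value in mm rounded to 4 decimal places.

seg 1 [0°–170.6°] uniform, h=14: full span → s += 14 → s = 14.0000
seg 2 [170.6°–254.6°] simple-harmonic, h=-10: full span → s += -10 → s = 4.0000
seg 3 [254.6°–336.4°] dwell: s stays 4.0000
seg 4 [336.4°–360°] uniform, h=8: θ=342.9° here. β=6.5, B=23.6. 8·6.5/23.6 = 2.2034 → s = 6.2034

6.2034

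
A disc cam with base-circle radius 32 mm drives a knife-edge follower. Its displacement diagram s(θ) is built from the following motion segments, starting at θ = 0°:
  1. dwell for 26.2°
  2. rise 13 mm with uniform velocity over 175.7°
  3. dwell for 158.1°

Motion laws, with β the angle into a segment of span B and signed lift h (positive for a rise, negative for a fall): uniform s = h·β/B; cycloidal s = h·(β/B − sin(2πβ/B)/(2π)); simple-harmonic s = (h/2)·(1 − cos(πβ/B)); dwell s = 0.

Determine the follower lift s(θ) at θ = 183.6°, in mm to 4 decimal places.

seg 1 [0°–26.2°] dwell: s stays 0.0000
seg 2 [26.2°–201.9°] uniform, h=13: θ=183.6° here. β=157.4, B=175.7. 13·157.4/175.7 = 11.6460 → s = 11.6460

11.6460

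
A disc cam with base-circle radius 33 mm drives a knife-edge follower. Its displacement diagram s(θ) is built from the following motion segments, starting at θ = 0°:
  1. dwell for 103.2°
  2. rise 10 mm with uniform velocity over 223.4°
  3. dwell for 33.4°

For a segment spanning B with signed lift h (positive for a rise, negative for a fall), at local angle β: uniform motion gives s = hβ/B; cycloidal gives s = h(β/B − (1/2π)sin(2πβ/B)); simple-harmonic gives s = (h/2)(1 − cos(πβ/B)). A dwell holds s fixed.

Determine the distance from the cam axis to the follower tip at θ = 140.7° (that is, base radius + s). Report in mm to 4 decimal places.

seg 1 [0°–103.2°] dwell: s stays 0.0000
seg 2 [103.2°–326.6°] uniform, h=10: θ=140.7° here. β=37.5, B=223.4. 10·37.5/223.4 = 1.6786 → s = 1.6786
radial distance = base radius + s = 33 + 1.6786 = 34.6786

34.6786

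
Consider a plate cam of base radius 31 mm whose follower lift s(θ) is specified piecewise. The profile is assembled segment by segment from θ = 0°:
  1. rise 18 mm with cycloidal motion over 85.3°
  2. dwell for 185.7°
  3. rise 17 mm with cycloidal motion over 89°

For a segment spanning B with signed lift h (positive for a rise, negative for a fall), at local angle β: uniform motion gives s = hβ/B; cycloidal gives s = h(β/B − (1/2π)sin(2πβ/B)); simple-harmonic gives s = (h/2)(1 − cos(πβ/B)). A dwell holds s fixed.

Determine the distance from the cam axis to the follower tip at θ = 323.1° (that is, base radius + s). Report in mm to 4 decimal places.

seg 1 [0°–85.3°] cycloidal, h=18: full span → s += 18 → s = 18.0000
seg 2 [85.3°–271°] dwell: s stays 18.0000
seg 3 [271°–360°] cycloidal, h=17: θ=323.1° here. β=52.1, B=89. 17·(0.5854 − sin(2π·0.5854)/(2π)) = 11.3347 → s = 29.3347
radial distance = base radius + s = 31 + 29.3347 = 60.3347

60.3347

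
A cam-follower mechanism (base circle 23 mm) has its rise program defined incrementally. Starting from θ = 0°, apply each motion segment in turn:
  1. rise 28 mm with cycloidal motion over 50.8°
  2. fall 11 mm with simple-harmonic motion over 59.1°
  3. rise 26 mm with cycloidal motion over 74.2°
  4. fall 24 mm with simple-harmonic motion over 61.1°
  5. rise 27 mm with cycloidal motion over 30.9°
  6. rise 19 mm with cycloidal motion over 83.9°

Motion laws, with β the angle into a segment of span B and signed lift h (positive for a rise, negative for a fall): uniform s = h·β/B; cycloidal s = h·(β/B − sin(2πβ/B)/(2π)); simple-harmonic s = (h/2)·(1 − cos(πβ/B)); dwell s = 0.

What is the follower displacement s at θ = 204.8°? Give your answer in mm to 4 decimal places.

seg 1 [0°–50.8°] cycloidal, h=28: full span → s += 28 → s = 28.0000
seg 2 [50.8°–109.9°] simple-harmonic, h=-11: full span → s += -11 → s = 17.0000
seg 3 [109.9°–184.1°] cycloidal, h=26: full span → s += 26 → s = 43.0000
seg 4 [184.1°–245.2°] simple-harmonic, h=-24: θ=204.8° here. β=20.7, B=61.1. -24/2·(1 − cos(π·0.3388)) = -6.1790 → s = 36.8210

36.8210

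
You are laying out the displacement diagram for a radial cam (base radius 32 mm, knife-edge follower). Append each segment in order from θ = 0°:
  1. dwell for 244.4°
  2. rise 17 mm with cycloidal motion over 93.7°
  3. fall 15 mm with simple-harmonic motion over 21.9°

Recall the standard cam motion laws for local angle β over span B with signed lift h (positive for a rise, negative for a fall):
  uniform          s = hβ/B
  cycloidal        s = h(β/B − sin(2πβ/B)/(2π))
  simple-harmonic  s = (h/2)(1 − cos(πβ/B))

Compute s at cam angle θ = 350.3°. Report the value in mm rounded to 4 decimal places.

seg 1 [0°–244.4°] dwell: s stays 0.0000
seg 2 [244.4°–338.1°] cycloidal, h=17: full span → s += 17 → s = 17.0000
seg 3 [338.1°–360°] simple-harmonic, h=-15: θ=350.3° here. β=12.2, B=21.9. -15/2·(1 − cos(π·0.5571)) = -8.8377 → s = 8.1623

8.1623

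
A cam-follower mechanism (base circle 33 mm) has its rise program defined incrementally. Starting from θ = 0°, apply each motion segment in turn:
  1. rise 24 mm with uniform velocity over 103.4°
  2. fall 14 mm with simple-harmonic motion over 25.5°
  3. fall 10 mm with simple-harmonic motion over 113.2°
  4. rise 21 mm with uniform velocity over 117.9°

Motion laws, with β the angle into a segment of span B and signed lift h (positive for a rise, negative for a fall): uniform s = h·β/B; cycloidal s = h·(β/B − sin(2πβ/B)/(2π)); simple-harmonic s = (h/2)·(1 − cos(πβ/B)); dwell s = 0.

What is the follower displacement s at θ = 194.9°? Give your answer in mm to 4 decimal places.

seg 1 [0°–103.4°] uniform, h=24: full span → s += 24 → s = 24.0000
seg 2 [103.4°–128.9°] simple-harmonic, h=-14: full span → s += -14 → s = 10.0000
seg 3 [128.9°–242.1°] simple-harmonic, h=-10: θ=194.9° here. β=66, B=113.2. -10/2·(1 − cos(π·0.5830)) = -6.2896 → s = 3.7104

3.7104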